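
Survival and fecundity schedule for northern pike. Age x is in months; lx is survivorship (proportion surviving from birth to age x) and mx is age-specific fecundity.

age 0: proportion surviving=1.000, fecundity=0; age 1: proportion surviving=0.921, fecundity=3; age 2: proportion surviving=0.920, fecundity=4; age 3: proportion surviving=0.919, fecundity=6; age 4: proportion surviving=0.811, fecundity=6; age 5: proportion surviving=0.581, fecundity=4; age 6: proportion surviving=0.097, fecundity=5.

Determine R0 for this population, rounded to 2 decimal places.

lx·mx by age: 0, 2.763, 3.68, 5.514, 4.866, 2.324, 0.485
R0 = Σ lx·mx = 19.632 → 19.63

19.63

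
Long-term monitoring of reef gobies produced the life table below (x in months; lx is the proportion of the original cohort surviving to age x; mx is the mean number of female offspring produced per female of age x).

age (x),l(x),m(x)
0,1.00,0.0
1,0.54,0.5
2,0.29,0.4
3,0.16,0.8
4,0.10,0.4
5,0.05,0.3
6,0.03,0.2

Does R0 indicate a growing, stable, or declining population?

R0 = Σ lx·mx = 0 + 0.27 + 0.116 + 0.128 + 0.04 + 0.015 + 0.006 = 0.575
R0 < 1, so the population is declining.

declining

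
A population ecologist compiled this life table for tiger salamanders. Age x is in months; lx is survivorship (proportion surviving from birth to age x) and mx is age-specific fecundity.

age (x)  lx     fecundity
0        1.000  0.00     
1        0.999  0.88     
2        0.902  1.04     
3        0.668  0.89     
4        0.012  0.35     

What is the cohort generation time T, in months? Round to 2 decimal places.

lx·mx: 0, 0.87912, 0.93808, 0.59452, 0.0042 → R0 = 2.41592
x·lx·mx: 0, 0.87912, 1.87616, 1.78356, 0.0168 → Σ = 4.55564
T = 4.55564 / 2.41592 = 1.885675… → 1.89

1.89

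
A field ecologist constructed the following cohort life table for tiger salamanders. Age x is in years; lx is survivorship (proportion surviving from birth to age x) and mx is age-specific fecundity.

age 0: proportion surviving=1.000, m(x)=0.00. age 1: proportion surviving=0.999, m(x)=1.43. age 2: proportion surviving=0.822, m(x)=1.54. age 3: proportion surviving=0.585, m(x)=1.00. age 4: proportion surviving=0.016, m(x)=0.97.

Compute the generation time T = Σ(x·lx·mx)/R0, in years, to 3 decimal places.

1.753

lx·mx: 0, 1.42857, 1.26588, 0.585, 0.01552 → R0 = 3.29497
x·lx·mx: 0, 1.42857, 2.53176, 1.755, 0.06208 → Σ = 5.77741
T = 5.77741 / 3.29497 = 1.753403… → 1.753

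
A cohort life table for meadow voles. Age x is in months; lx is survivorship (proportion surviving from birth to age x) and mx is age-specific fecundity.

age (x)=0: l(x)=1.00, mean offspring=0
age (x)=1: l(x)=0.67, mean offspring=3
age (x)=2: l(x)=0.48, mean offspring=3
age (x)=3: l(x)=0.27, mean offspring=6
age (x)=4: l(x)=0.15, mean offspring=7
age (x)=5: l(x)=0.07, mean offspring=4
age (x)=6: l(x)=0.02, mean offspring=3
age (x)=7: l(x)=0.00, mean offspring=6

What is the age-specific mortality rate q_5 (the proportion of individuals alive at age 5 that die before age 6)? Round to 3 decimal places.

0.714

q_5 = (l_5 − l_6) / l_5 = (0.07 − 0.02) / 0.07
     = 0.05 / 0.07 = 0.714286… → 0.714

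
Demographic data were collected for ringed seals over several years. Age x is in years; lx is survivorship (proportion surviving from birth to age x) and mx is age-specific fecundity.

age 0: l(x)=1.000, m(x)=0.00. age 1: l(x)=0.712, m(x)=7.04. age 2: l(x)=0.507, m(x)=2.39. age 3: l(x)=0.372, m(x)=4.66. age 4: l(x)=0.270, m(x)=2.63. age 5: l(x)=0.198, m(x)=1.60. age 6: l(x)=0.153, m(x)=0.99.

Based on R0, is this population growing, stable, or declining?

growing

R0 = Σ lx·mx = 0 + 5.01248 + 1.21173 + 1.73352 + 0.7101 + 0.3168 + 0.15147 = 9.1361
R0 > 1, so the population is growing.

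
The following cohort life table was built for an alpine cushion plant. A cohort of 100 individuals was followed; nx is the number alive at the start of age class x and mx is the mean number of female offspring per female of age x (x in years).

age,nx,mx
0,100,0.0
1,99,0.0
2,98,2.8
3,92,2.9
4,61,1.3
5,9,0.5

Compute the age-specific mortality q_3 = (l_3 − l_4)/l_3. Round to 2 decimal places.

lx = nx/n0 = nx/100: 1, 0.99, 0.98, 0.92, 0.61, 0.09
q_3 = (l_3 − l_4) / l_3 = (0.92 − 0.61) / 0.92
     = 0.31 / 0.92 = 0.336957… → 0.34

0.34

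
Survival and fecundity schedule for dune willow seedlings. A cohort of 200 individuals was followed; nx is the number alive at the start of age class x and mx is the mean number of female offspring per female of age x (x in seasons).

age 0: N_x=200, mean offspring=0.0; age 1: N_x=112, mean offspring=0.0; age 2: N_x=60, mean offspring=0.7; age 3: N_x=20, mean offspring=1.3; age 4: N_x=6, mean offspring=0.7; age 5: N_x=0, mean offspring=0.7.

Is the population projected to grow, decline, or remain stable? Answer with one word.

declining

lx = nx/n0 = nx/200: 1, 0.56, 0.3, 0.1, 0.03, 0
R0 = Σ lx·mx = 0 + 0 + 0.21 + 0.13 + 0.021 + 0 = 0.361
R0 < 1, so the population is declining.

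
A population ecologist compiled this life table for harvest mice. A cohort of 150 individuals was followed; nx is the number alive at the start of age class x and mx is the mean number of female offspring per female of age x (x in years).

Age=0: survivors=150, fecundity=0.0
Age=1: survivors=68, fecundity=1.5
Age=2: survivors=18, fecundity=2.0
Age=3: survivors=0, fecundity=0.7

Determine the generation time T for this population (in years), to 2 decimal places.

lx = nx/n0 = nx/150: 1, 0.45333…, 0.12, 0
lx·mx: 0, 0.68…, 0.24, 0 → R0 = 0.92…
x·lx·mx: 0, 0.68…, 0.48, 0 → Σ = 1.16…
T = 1.16… / 0.92… = 1.26087… → 1.26

1.26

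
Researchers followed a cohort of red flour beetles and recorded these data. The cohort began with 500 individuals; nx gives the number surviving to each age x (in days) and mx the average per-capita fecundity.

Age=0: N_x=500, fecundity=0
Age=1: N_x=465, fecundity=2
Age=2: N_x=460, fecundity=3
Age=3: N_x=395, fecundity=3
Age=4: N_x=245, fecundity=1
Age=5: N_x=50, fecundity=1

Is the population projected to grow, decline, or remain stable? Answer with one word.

growing

lx = nx/n0 = nx/500: 1, 0.93, 0.92, 0.79, 0.49, 0.1
R0 = Σ lx·mx = 0 + 1.86 + 2.76 + 2.37 + 0.49 + 0.1 = 7.58
R0 > 1, so the population is growing.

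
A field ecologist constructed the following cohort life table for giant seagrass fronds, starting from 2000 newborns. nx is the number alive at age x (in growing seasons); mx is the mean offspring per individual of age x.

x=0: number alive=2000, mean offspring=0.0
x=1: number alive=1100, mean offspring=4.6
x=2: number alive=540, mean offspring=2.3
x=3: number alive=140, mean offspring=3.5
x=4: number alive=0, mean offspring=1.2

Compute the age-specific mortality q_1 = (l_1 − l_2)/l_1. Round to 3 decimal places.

0.509

lx = nx/n0 = nx/2000: 1, 0.55, 0.27, 0.07, 0
q_1 = (l_1 − l_2) / l_1 = (0.55 − 0.27) / 0.55
     = 0.28 / 0.55 = 0.509091… → 0.509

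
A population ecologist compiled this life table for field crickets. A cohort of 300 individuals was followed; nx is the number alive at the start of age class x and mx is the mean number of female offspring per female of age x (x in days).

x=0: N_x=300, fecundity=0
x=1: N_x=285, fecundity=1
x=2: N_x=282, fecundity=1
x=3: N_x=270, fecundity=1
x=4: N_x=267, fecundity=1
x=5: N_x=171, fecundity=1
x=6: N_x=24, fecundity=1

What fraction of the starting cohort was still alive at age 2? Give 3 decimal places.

0.940

l_2 = n_2/n_0 = 282/300 = 0.94 → 0.940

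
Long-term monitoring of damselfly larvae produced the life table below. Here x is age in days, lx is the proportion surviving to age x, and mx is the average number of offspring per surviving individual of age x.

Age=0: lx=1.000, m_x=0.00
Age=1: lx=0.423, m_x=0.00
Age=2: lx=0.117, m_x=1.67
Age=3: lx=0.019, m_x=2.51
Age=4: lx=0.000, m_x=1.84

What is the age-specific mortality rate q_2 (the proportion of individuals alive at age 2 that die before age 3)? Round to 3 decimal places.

q_2 = (l_2 − l_3) / l_2 = (0.117 − 0.019) / 0.117
     = 0.098 / 0.117 = 0.837607… → 0.838

0.838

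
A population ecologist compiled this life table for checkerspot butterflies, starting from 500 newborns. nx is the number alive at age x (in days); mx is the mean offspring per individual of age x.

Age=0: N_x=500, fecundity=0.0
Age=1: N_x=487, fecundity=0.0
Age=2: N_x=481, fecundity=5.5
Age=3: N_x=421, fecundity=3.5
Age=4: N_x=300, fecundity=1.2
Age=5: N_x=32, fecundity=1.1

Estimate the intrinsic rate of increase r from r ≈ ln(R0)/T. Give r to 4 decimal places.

lx = nx/n0 = nx/500: 1, 0.974, 0.962, 0.842, 0.6, 0.064
R0 = Σ lx·mx = 0 + 0 + 5.291 + 2.947 + 0.72 + 0.0704 = 9.0284
Σ x·lx·mx = 22.655; T = 22.655/9.0284 = 2.5093…
r ≈ ln(R0)/T = ln(9.0284)/2.5093… = 0.876887… → 0.8769

0.8769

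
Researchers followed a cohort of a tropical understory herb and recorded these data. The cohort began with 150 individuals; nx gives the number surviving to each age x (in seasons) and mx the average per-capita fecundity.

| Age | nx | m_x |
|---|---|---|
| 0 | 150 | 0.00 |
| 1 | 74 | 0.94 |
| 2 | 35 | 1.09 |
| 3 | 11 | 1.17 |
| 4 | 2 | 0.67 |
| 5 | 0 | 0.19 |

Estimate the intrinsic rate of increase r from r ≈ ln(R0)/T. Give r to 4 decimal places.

-0.1331

lx = nx/n0 = nx/150: 1, 0.49333…, 0.23333…, 0.07333…, 0.01333…, 0
R0 = Σ lx·mx = 0 + 0.46373… + 0.25433… + 0.0858… + 0.00893… + 0 = 0.8128…
Σ x·lx·mx = 1.265533…; T = 1.265533…/0.8128… = 1.557…
r ≈ ln(R0)/T = ln(0.8128…)/1.557… = -0.133121… → -0.1331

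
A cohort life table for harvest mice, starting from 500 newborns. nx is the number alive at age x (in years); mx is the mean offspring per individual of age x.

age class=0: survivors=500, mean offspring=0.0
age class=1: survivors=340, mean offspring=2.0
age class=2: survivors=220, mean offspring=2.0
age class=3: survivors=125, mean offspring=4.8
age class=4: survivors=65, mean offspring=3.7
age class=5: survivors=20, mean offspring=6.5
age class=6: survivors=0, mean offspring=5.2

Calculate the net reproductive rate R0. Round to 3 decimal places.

4.181

lx = nx/n0 = nx/500: 1, 0.68, 0.44, 0.25, 0.13, 0.04, 0
lx·mx by age: 0, 1.36, 0.88, 1.2, 0.481, 0.26, 0
R0 = Σ lx·mx = 4.181 → 4.181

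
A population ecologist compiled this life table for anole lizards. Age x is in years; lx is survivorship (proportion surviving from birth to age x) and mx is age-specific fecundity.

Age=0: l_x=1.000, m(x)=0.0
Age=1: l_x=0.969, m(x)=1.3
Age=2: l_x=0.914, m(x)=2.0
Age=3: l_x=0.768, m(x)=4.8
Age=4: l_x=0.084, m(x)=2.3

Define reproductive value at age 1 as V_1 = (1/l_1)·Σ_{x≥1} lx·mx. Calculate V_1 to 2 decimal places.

lx·mx for x ≥ 1: 1.2597, 1.828, 3.6864, 0.1932 → sum = 6.9673
V_1 = 6.9673 / l_1 = 6.9673 / 0.969 = 7.190196… → 7.19

7.19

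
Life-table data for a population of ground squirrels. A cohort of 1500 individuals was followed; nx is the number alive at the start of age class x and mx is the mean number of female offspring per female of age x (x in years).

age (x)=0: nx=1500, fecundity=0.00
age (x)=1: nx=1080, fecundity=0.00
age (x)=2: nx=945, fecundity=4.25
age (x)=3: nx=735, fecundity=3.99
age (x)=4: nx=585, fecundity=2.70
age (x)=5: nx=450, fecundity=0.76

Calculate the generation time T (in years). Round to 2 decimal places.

2.80

lx = nx/n0 = nx/1500: 1, 0.72, 0.63, 0.49, 0.39, 0.3
lx·mx: 0, 0, 2.6775, 1.9551, 1.053, 0.228 → R0 = 5.9136
x·lx·mx: 0, 0, 5.355, 5.8653, 4.212, 1.14 → Σ = 16.5723
T = 16.5723 / 5.9136 = 2.802405… → 2.80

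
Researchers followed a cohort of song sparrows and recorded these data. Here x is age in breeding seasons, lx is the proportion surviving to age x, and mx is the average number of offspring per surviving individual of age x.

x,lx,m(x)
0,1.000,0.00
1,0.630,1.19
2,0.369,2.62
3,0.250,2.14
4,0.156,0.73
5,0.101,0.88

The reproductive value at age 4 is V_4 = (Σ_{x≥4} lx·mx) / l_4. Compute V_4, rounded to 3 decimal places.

1.300

lx·mx for x ≥ 4: 0.11388, 0.08888 → sum = 0.20276
V_4 = 0.20276 / l_4 = 0.20276 / 0.156 = 1.299744… → 1.300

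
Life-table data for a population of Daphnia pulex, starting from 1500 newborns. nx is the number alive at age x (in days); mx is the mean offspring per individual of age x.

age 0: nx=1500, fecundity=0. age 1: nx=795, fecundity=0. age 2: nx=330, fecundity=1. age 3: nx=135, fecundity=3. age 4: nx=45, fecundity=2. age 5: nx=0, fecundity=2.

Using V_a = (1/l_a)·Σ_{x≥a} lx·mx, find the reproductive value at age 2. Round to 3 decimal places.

2.500

lx = nx/n0 = nx/1500: 1, 0.53, 0.22, 0.09, 0.03, 0
lx·mx for x ≥ 2: 0.22, 0.27, 0.06, 0 → sum = 0.55
V_2 = 0.55 / l_2 = 0.55 / 0.22 = 2.5 → 2.500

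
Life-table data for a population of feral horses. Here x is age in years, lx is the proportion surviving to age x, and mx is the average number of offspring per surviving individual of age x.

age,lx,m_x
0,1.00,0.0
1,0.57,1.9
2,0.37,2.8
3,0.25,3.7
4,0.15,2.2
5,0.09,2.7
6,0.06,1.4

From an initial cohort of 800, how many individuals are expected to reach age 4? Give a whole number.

120

Expected survivors = N0 · l_4 = 800 × 0.15 = 120 → 120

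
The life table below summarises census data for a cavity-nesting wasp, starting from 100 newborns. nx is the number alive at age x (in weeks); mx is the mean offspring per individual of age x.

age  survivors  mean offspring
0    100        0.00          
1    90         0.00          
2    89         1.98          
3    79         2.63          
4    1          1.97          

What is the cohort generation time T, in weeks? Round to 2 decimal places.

lx = nx/n0 = nx/100: 1, 0.9, 0.89, 0.79, 0.01
lx·mx: 0, 0, 1.7622, 2.0777, 0.0197 → R0 = 3.8596
x·lx·mx: 0, 0, 3.5244, 6.2331, 0.0788 → Σ = 9.8363
T = 9.8363 / 3.8596 = 2.548528… → 2.55

2.55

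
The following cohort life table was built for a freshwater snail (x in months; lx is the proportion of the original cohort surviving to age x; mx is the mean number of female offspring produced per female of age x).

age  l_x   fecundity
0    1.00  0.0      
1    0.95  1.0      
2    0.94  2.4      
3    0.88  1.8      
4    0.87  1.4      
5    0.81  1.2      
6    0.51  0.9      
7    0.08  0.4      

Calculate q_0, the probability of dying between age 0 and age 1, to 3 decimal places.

0.050

q_0 = (l_0 − l_1) / l_0 = (1 − 0.95) / 1
     = 0.05 / 1 = 0.05 → 0.050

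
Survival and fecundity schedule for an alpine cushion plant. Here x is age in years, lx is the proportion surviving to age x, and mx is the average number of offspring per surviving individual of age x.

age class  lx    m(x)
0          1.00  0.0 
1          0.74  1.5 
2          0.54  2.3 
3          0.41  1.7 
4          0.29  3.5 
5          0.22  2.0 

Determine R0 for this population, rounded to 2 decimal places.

lx·mx by age: 0, 1.11, 1.242, 0.697, 1.015, 0.44
R0 = Σ lx·mx = 4.504 → 4.50

4.50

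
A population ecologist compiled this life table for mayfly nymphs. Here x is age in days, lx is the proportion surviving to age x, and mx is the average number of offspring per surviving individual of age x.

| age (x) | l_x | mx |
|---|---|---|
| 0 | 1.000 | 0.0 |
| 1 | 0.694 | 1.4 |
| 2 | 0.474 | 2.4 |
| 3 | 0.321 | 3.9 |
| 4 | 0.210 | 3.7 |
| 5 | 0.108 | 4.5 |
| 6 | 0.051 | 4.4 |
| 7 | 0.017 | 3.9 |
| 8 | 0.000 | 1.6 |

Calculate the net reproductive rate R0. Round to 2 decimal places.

4.91

lx·mx by age: 0, 0.9716, 1.1376, 1.2519, 0.777, 0.486, 0.2244, 0.0663, 0
R0 = Σ lx·mx = 4.9148 → 4.91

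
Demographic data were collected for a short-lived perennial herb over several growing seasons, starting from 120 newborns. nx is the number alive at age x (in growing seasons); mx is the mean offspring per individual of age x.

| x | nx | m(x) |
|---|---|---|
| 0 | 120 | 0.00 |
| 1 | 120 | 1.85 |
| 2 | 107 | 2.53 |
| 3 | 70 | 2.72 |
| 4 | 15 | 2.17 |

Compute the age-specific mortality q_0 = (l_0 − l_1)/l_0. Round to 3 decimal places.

lx = nx/n0 = nx/120: 1, 1, 0.89167…, 0.58333…, 0.125
q_0 = (l_0 − l_1) / l_0 = (1 − 1) / 1
     = 0 / 1 = 0 → 0.000

0.000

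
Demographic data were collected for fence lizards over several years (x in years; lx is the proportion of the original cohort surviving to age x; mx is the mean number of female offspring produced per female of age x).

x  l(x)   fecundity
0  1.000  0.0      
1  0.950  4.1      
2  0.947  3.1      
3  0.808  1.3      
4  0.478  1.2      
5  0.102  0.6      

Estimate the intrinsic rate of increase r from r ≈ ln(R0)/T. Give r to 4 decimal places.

R0 = Σ lx·mx = 0 + 3.895 + 2.9357 + 1.0504 + 0.5736 + 0.0612 = 8.5159
Σ x·lx·mx = 15.518; T = 15.518/8.5159 = 1.82224…
r ≈ ln(R0)/T = ln(8.5159)/1.82224… = 1.175442… → 1.1754

1.1754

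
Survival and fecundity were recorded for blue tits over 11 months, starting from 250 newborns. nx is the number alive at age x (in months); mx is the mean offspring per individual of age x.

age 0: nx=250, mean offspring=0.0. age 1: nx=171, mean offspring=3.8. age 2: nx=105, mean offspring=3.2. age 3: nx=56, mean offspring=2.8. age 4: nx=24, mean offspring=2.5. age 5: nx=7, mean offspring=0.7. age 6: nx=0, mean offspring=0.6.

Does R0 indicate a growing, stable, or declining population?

growing

lx = nx/n0 = nx/250: 1, 0.684, 0.42, 0.224, 0.096, 0.028, 0
R0 = Σ lx·mx = 0 + 2.5992 + 1.344 + 0.6272 + 0.24 + 0.0196 + 0 = 4.83
R0 > 1, so the population is growing.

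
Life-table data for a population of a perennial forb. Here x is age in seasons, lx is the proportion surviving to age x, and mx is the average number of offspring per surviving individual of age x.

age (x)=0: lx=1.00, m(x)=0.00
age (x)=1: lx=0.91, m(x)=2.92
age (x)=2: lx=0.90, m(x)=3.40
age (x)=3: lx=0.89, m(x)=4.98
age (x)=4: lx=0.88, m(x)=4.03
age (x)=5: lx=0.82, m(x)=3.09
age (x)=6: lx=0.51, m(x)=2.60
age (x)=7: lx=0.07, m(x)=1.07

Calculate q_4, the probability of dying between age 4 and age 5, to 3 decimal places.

0.068

q_4 = (l_4 − l_5) / l_4 = (0.88 − 0.82) / 0.88
     = 0.06 / 0.88 = 0.068182… → 0.068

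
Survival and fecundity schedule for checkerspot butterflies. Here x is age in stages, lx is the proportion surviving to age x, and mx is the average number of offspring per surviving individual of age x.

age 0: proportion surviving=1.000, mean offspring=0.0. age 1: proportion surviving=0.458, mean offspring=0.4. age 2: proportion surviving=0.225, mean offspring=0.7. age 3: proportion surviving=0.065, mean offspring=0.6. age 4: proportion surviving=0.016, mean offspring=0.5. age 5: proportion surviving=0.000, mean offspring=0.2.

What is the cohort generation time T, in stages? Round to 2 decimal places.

lx·mx: 0, 0.1832, 0.1575, 0.039, 0.008, 0 → R0 = 0.3877
x·lx·mx: 0, 0.1832, 0.315, 0.117, 0.032, 0 → Σ = 0.6472
T = 0.6472 / 0.3877 = 1.669332… → 1.67

1.67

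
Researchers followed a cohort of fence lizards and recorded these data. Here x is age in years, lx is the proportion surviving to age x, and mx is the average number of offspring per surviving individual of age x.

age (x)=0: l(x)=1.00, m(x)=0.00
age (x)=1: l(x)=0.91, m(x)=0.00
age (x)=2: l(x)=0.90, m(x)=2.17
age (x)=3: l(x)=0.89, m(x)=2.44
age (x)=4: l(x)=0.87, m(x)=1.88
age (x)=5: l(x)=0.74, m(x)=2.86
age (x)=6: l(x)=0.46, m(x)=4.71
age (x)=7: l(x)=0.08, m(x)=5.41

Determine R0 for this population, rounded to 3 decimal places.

lx·mx by age: 0, 0, 1.953, 2.1716, 1.6356, 2.1164, 2.1666, 0.4328
R0 = Σ lx·mx = 10.476 → 10.476

10.476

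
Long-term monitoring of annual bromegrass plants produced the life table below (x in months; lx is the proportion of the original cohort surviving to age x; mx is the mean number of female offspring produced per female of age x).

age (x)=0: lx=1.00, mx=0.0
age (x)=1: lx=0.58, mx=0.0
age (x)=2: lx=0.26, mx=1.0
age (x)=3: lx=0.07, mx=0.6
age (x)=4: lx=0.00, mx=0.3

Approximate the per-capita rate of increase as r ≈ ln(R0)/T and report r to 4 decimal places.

-0.5597

R0 = Σ lx·mx = 0 + 0 + 0.26 + 0.042 + 0 = 0.302
Σ x·lx·mx = 0.646; T = 0.646/0.302 = 2.13907…
r ≈ ln(R0)/T = ln(0.302)/2.13907… = -0.559742… → -0.5597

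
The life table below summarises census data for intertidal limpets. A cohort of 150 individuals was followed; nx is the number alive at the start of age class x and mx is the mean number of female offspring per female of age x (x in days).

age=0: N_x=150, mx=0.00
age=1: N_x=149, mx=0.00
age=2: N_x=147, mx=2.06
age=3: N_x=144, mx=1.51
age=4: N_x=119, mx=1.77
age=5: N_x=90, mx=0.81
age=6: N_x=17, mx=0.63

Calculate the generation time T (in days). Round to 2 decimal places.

3.11

lx = nx/n0 = nx/150: 1, 0.99333…, 0.98, 0.96, 0.79333…, 0.6, 0.11333…
lx·mx: 0, 0, 2.0188, 1.4496, 1.4042…, 0.486, 0.0714… → R0 = 5.43…
x·lx·mx: 0, 0, 4.0376, 4.3488, 5.6168…, 2.43, 0.4284… → Σ = 16.8616…
T = 16.8616… / 5.43… = 3.105267… → 3.11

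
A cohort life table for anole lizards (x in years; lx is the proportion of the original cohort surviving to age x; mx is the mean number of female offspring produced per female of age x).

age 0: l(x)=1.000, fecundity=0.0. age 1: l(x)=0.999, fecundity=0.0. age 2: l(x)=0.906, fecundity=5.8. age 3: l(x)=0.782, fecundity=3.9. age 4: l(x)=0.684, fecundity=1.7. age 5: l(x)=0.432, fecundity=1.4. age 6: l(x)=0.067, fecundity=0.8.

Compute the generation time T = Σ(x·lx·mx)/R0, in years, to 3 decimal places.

2.731

lx·mx: 0, 0, 5.2548, 3.0498, 1.1628, 0.6048, 0.0536 → R0 = 10.1258
x·lx·mx: 0, 0, 10.5096, 9.1494, 4.6512, 3.024, 0.3216 → Σ = 27.6558
T = 27.6558 / 10.1258 = 2.731221… → 2.731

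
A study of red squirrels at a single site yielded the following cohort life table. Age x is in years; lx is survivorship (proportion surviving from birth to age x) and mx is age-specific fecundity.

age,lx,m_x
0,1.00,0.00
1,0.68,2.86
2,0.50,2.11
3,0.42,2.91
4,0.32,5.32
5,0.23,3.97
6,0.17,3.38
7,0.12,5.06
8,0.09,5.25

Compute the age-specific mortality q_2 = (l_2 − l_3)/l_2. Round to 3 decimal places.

0.160

q_2 = (l_2 − l_3) / l_2 = (0.5 − 0.42) / 0.5
     = 0.08 / 0.5 = 0.16 → 0.160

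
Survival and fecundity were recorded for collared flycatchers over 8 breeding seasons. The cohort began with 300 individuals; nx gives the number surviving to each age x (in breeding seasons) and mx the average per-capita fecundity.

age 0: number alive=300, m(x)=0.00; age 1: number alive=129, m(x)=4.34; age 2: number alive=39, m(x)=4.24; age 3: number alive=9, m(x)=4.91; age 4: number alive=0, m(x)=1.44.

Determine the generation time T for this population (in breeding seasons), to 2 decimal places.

1.33

lx = nx/n0 = nx/300: 1, 0.43, 0.13, 0.03, 0
lx·mx: 0, 1.8662, 0.5512, 0.1473, 0 → R0 = 2.5647
x·lx·mx: 0, 1.8662, 1.1024, 0.4419, 0 → Σ = 3.4105
T = 3.4105 / 2.5647 = 1.329785… → 1.33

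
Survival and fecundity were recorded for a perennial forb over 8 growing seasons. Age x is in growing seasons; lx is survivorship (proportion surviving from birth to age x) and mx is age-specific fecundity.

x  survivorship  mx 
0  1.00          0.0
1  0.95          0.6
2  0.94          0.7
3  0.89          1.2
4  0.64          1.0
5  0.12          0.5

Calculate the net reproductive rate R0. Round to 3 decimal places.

2.996

lx·mx by age: 0, 0.57, 0.658, 1.068, 0.64, 0.06
R0 = Σ lx·mx = 2.996 → 2.996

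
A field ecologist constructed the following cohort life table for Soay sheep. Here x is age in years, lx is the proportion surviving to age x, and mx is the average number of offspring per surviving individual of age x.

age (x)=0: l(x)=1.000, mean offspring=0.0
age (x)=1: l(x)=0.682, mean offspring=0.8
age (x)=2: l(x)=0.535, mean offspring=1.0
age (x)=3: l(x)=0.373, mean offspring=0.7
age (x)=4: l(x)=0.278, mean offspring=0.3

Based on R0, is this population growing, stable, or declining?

R0 = Σ lx·mx = 0 + 0.5456 + 0.535 + 0.2611 + 0.0834 = 1.4251
R0 > 1, so the population is growing.

growing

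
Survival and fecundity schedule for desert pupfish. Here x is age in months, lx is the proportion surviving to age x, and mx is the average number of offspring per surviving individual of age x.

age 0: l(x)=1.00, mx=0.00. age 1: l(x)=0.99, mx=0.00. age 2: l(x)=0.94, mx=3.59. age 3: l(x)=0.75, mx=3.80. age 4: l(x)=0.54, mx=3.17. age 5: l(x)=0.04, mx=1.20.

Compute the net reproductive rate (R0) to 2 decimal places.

lx·mx by age: 0, 0, 3.3746, 2.85, 1.7118, 0.048
R0 = Σ lx·mx = 7.9844 → 7.98

7.98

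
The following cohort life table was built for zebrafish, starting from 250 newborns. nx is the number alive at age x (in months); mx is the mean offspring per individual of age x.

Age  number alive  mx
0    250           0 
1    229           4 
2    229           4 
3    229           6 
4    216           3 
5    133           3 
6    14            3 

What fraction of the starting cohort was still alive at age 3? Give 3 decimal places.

0.916

l_3 = n_3/n_0 = 229/250 = 0.916 → 0.916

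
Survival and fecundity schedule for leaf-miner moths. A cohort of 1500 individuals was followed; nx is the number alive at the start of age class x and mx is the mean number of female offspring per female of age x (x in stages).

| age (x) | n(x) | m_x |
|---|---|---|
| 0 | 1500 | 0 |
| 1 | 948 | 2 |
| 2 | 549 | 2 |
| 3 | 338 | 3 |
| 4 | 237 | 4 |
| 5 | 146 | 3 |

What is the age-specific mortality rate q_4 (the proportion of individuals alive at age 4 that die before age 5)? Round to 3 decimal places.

0.384

lx = nx/n0 = nx/1500: 1, 0.632, 0.366, 0.22533…, 0.158, 0.09733…
q_4 = (l_4 − l_5) / l_4 = (0.158 − 0.097333…) / 0.158
     = 0.060667… / 0.158 = 0.383966… → 0.384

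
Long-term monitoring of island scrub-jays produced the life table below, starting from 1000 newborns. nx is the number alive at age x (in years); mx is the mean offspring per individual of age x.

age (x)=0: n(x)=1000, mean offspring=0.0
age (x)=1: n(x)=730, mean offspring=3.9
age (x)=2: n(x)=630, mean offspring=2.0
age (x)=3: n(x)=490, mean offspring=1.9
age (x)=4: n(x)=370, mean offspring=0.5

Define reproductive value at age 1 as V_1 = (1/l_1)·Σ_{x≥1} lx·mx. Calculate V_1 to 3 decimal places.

lx = nx/n0 = nx/1000: 1, 0.73, 0.63, 0.49, 0.37
lx·mx for x ≥ 1: 2.847, 1.26, 0.931, 0.185 → sum = 5.223
V_1 = 5.223 / l_1 = 5.223 / 0.73 = 7.154795… → 7.155

7.155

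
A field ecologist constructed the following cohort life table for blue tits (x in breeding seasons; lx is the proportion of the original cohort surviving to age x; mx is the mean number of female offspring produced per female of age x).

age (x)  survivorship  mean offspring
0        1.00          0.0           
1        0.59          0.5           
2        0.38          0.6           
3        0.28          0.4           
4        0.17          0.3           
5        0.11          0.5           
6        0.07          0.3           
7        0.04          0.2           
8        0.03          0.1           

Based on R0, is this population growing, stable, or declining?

R0 = Σ lx·mx = 0 + 0.295 + 0.228 + 0.112 + 0.051 + 0.055 + 0.021 + 0.008 + 0.003 = 0.773
R0 < 1, so the population is declining.

declining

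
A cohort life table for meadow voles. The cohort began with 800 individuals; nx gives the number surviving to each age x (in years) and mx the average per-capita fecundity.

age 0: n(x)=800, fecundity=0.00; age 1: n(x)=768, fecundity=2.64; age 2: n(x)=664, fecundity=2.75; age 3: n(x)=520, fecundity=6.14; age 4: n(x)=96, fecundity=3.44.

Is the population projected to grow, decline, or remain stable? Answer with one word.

lx = nx/n0 = nx/800: 1, 0.96, 0.83, 0.65, 0.12
R0 = Σ lx·mx = 0 + 2.5344 + 2.2825 + 3.991 + 0.4128 = 9.2207
R0 > 1, so the population is growing.

growing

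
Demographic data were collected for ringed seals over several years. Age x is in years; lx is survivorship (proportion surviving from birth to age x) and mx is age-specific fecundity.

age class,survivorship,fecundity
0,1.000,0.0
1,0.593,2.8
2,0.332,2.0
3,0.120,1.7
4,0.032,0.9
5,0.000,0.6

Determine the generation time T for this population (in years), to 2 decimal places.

lx·mx: 0, 1.6604, 0.664, 0.204, 0.0288, 0 → R0 = 2.5572
x·lx·mx: 0, 1.6604, 1.328, 0.612, 0.1152, 0 → Σ = 3.7156
T = 3.7156 / 2.5572 = 1.452995… → 1.45

1.45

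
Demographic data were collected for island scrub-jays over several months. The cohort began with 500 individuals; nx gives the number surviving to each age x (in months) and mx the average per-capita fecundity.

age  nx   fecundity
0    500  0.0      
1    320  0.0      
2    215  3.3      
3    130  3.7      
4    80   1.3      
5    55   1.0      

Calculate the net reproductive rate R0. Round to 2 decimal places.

2.70

lx = nx/n0 = nx/500: 1, 0.64, 0.43, 0.26, 0.16, 0.11
lx·mx by age: 0, 0, 1.419, 0.962, 0.208, 0.11
R0 = Σ lx·mx = 2.699 → 2.70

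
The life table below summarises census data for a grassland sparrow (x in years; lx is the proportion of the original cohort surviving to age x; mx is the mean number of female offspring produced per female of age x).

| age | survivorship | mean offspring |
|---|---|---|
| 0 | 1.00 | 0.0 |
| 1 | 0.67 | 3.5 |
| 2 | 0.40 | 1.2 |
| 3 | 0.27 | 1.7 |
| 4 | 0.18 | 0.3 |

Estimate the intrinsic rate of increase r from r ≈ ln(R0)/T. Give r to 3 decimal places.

R0 = Σ lx·mx = 0 + 2.345 + 0.48 + 0.459 + 0.054 = 3.338
Σ x·lx·mx = 4.898; T = 4.898/3.338 = 1.46735…
r ≈ ln(R0)/T = ln(3.338)/1.46735… = 0.82146… → 0.821

0.821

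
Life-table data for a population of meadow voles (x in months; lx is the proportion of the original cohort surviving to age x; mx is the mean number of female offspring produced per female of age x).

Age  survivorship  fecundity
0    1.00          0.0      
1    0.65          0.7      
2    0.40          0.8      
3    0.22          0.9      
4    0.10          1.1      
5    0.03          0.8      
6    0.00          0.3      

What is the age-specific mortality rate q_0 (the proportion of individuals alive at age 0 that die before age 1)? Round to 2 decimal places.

0.35

q_0 = (l_0 − l_1) / l_0 = (1 − 0.65) / 1
     = 0.35 / 1 = 0.35 → 0.35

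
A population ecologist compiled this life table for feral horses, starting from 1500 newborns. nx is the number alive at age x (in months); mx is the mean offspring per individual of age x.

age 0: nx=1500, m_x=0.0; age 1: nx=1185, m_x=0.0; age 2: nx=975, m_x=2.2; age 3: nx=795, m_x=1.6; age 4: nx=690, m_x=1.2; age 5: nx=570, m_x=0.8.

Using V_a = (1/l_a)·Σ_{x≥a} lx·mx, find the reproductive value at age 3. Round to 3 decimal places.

lx = nx/n0 = nx/1500: 1, 0.79, 0.65, 0.53, 0.46, 0.38
lx·mx for x ≥ 3: 0.848, 0.552, 0.304 → sum = 1.704
V_3 = 1.704 / l_3 = 1.704 / 0.53 = 3.215094… → 3.215

3.215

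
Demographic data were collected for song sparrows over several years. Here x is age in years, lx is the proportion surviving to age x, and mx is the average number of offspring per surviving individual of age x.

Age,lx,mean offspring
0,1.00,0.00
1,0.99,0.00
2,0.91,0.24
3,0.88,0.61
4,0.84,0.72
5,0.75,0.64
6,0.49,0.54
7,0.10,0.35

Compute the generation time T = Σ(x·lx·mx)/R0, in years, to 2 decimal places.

lx·mx: 0, 0, 0.2184, 0.5368, 0.6048, 0.48, 0.2646, 0.035 → R0 = 2.1396
x·lx·mx: 0, 0, 0.4368, 1.6104, 2.4192, 2.4, 1.5876, 0.245 → Σ = 8.699
T = 8.699 / 2.1396 = 4.065713… → 4.07

4.07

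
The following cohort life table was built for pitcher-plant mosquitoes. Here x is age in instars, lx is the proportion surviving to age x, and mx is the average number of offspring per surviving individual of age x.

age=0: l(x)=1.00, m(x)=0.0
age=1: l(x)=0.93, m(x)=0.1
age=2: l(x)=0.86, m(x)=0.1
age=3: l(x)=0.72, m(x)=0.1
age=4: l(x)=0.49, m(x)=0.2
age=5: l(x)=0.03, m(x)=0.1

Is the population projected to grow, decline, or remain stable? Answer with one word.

R0 = Σ lx·mx = 0 + 0.093 + 0.086 + 0.072 + 0.098 + 0.003 = 0.352
R0 < 1, so the population is declining.

declining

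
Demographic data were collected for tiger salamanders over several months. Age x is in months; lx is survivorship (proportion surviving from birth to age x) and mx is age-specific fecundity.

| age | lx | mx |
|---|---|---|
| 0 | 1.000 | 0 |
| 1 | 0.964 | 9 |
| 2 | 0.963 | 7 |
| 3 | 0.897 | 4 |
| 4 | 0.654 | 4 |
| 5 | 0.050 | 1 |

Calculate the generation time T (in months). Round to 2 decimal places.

2.01

lx·mx: 0, 8.676, 6.741, 3.588, 2.616, 0.05 → R0 = 21.671
x·lx·mx: 0, 8.676, 13.482, 10.764, 10.464, 0.25 → Σ = 43.636
T = 43.636 / 21.671 = 2.013567… → 2.01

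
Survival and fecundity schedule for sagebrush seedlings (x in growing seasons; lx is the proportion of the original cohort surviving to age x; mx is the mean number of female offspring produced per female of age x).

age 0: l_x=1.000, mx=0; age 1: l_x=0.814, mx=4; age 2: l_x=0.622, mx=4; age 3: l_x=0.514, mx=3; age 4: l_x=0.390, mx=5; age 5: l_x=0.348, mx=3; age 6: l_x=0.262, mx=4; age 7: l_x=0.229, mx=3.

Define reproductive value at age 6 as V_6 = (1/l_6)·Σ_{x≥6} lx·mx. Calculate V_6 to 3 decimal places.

lx·mx for x ≥ 6: 1.048, 0.687 → sum = 1.735
V_6 = 1.735 / l_6 = 1.735 / 0.262 = 6.622137… → 6.622

6.622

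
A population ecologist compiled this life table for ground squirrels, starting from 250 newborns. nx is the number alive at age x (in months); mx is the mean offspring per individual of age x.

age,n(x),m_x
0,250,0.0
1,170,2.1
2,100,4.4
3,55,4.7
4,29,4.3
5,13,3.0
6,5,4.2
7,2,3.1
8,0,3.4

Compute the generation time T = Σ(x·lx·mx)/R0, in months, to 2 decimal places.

lx = nx/n0 = nx/250: 1, 0.68, 0.4, 0.22, 0.116, 0.052, 0.02, 0.008, 0
lx·mx: 0, 1.428, 1.76, 1.034, 0.4988, 0.156, 0.084, 0.0248, 0 → R0 = 4.9856
x·lx·mx: 0, 1.428, 3.52, 3.102, 1.9952, 0.78, 0.504, 0.1736, 0 → Σ = 11.5028
T = 11.5028 / 4.9856 = 2.307205… → 2.31

2.31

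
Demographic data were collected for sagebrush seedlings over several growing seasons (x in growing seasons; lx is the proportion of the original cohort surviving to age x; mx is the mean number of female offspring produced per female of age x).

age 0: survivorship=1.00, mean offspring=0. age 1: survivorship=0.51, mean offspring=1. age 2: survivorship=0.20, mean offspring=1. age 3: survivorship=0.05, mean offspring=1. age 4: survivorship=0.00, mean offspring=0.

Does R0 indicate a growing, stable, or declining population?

declining

R0 = Σ lx·mx = 0 + 0.51 + 0.2 + 0.05 + 0 = 0.76
R0 < 1, so the population is declining.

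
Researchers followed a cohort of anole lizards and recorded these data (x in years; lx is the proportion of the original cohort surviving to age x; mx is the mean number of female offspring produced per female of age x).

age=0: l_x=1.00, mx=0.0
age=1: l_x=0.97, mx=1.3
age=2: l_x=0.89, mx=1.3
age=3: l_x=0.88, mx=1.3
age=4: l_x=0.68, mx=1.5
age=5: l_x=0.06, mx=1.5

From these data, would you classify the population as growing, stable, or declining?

R0 = Σ lx·mx = 0 + 1.261 + 1.157 + 1.144 + 1.02 + 0.09 = 4.672
R0 > 1, so the population is growing.

growing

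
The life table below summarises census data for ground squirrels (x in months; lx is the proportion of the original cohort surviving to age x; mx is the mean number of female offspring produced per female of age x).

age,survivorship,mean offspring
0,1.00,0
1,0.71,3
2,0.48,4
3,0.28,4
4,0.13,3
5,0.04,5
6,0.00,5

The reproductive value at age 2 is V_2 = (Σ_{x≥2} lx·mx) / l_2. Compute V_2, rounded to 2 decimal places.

7.56

lx·mx for x ≥ 2: 1.92, 1.12, 0.39, 0.2, 0 → sum = 3.63
V_2 = 3.63 / l_2 = 3.63 / 0.48 = 7.5625 → 7.56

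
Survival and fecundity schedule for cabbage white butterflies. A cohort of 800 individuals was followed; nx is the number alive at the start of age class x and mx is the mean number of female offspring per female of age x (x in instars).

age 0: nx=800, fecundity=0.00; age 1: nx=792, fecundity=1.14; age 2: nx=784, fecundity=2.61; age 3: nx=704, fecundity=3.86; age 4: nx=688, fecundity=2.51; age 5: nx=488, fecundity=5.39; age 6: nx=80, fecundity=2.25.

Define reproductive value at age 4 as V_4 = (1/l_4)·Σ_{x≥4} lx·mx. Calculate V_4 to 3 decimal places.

lx = nx/n0 = nx/800: 1, 0.99, 0.98, 0.88, 0.86, 0.61, 0.1
lx·mx for x ≥ 4: 2.1586, 3.2879, 0.225 → sum = 5.6715
V_4 = 5.6715 / l_4 = 5.6715 / 0.86 = 6.594767… → 6.595

6.595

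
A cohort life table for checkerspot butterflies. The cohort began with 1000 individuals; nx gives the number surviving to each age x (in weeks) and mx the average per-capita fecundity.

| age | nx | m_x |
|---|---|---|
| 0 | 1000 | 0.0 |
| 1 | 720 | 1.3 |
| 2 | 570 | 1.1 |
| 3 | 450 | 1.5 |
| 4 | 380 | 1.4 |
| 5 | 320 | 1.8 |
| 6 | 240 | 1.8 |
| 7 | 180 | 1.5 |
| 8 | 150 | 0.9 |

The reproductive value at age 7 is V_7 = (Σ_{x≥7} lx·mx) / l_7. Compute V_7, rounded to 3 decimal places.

2.250

lx = nx/n0 = nx/1000: 1, 0.72, 0.57, 0.45, 0.38, 0.32, 0.24, 0.18, 0.15
lx·mx for x ≥ 7: 0.27, 0.135 → sum = 0.405
V_7 = 0.405 / l_7 = 0.405 / 0.18 = 2.25 → 2.250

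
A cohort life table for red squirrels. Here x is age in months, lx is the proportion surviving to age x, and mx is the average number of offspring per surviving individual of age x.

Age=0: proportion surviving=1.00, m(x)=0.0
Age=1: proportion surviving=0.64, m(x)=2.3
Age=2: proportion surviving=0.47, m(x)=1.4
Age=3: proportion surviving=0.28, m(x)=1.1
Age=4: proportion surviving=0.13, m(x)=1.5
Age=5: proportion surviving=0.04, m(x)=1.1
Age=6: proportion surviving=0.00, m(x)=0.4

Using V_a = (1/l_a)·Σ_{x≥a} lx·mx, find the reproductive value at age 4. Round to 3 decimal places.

lx·mx for x ≥ 4: 0.195, 0.044, 0 → sum = 0.239
V_4 = 0.239 / l_4 = 0.239 / 0.13 = 1.838462… → 1.838

1.838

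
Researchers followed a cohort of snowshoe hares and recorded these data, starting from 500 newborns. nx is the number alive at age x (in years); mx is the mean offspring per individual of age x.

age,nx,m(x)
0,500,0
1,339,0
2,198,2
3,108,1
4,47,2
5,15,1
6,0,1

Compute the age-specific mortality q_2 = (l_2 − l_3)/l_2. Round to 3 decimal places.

lx = nx/n0 = nx/500: 1, 0.678, 0.396, 0.216, 0.094, 0.03, 0
q_2 = (l_2 − l_3) / l_2 = (0.396 − 0.216) / 0.396
     = 0.18 / 0.396 = 0.454545… → 0.455

0.455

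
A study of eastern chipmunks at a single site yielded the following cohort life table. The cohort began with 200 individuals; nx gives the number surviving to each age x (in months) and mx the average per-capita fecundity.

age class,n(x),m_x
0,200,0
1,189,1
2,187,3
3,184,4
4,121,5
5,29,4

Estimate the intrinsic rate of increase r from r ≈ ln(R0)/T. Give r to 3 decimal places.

0.813

lx = nx/n0 = nx/200: 1, 0.945, 0.935, 0.92, 0.605, 0.145
R0 = Σ lx·mx = 0 + 0.945 + 2.805 + 3.68 + 3.025 + 0.58 = 11.035
Σ x·lx·mx = 32.595; T = 32.595/11.035 = 2.95378…
r ≈ ln(R0)/T = ln(11.035)/2.95378… = 0.81288… → 0.813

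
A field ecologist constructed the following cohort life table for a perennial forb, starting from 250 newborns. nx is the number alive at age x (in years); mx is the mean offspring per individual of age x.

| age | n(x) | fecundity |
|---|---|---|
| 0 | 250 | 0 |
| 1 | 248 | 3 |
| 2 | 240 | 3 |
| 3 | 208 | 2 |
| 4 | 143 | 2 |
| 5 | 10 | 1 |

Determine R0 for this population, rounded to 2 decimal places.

lx = nx/n0 = nx/250: 1, 0.992, 0.96, 0.832, 0.572, 0.04
lx·mx by age: 0, 2.976, 2.88, 1.664, 1.144, 0.04
R0 = Σ lx·mx = 8.704 → 8.70

8.70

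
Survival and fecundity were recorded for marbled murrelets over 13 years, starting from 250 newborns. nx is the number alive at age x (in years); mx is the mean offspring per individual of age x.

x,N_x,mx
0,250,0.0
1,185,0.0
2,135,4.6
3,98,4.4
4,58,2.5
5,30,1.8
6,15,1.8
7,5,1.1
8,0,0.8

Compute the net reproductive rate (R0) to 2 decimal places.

5.13

lx = nx/n0 = nx/250: 1, 0.74, 0.54, 0.392, 0.232, 0.12, 0.06, 0.02, 0
lx·mx by age: 0, 0, 2.484, 1.7248, 0.58, 0.216, 0.108, 0.022, 0
R0 = Σ lx·mx = 5.1348 → 5.13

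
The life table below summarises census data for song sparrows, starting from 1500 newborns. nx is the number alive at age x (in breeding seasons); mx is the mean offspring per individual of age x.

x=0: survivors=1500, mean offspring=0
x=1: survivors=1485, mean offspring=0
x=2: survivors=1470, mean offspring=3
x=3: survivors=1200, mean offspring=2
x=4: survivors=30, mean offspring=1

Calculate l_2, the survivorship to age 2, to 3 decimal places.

l_2 = n_2/n_0 = 1470/1500 = 0.98 → 0.980

0.980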